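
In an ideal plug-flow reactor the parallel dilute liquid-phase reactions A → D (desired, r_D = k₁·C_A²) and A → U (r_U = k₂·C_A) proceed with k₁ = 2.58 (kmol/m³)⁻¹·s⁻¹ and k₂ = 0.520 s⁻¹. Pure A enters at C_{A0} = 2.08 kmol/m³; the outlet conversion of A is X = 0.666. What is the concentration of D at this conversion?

C_A = C_{A0}(1−X) = 0.6947 kmol/m³.
Along a PFR/batch, dC_U/dC_A = −r_U/(r_D+r_U) = −k₂/(k₂+k₁·C_A).
Integrating from C_{A0} to C_A: C_U = (0.520/2.58)·ln[(0.520+2.58·2.08)/(0.520+2.58·0.695)] = 0.2016·ln(5.886/2.312) = 0.1883 kmol/m³.
Then C_D = (C_{A0}−C_A) − C_U = 1.385 − 0.1883 = 1.197 kmol/m³.

1.20 kmol/m³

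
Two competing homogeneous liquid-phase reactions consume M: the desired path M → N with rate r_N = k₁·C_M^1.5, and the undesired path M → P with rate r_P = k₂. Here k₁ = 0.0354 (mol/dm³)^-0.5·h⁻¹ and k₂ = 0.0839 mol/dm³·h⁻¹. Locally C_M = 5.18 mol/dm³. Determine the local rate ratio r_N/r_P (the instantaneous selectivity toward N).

S_{N/P} = r_N/r_P = (k₁·C_M^1.5)/(k₂) = (k₁/k₂)·C_M^1.5.
= (0.0354×5.180^1.5) / (0.0839) = 0.4173/0.08390 = 4.97.

4.97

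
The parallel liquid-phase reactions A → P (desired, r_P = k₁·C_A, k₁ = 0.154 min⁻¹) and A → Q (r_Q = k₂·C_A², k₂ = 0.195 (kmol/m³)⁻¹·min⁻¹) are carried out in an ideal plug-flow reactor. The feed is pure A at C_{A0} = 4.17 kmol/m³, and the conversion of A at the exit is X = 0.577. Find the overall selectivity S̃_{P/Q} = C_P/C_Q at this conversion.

C_A = C_{A0}(1−X) = 1.764 kmol/m³.
Along a PFR/batch, dC_P/dC_A = −r_P/(r_P+r_Q) = −k₁/(k₁+k₂·C_A).
Integrating from C_{A0} to C_A: C_P = (0.154/0.195)·ln[(0.154+0.195·4.17)/(0.154+0.195·1.76)] = 0.7897·ln(0.9672/0.4980) = 0.5243 kmol/m³.
C_Q = (C_{A0}−C_A)−C_P = 1.882 kmol/m³; S̃_{P/Q} = 0.5243/1.882 = 0.279.

0.279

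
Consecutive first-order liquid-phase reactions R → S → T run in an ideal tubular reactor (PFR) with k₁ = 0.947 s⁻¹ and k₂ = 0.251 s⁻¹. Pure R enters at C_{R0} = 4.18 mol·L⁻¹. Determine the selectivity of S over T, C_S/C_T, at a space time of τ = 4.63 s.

The intermediate concentration in a first-order A→B→C sequence is C_S = k₁C_{R0}(e^(−k₁τ) − e^(−k₂τ))/(k₂−k₁).
e^(−k₁τ) = e^(−0.947×4.63) = e^(−4.385) = 0.01247; e^(−k₂τ) = e^(−1.162) = 0.3128.
C_S = 0.947×4.18/(0.251−0.947) × (0.01247−0.3128) = (-5.687)×(-0.3004) = 1.708 mol·L⁻¹.
C_R = C_{R0}e^(−k₁τ) = 0.05212 mol·L⁻¹, so C_T = C_{R0}−C_R−C_S = 2.420 mol·L⁻¹; C_S/C_T = 0.706.

0.706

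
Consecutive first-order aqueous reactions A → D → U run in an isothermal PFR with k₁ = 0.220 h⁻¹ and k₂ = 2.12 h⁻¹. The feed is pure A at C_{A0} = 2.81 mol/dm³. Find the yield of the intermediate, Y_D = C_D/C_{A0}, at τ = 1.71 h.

0.0764

The intermediate concentration in a first-order A→B→C sequence is C_D = k₁C_{A0}(e^(−k₁τ) − e^(−k₂τ))/(k₂−k₁).
e^(−k₁τ) = e^(−0.220×1.71) = e^(−0.3762) = 0.6865; e^(−k₂τ) = e^(−3.625) = 0.02664.
C_D = 0.220×2.81/(2.12−0.220) × (0.6865−0.02664) = 0.3254×0.6598 = 0.2147 mol/dm³.
Y_D = C_D/C_{A0} = 0.2147/2.81 = 0.0764.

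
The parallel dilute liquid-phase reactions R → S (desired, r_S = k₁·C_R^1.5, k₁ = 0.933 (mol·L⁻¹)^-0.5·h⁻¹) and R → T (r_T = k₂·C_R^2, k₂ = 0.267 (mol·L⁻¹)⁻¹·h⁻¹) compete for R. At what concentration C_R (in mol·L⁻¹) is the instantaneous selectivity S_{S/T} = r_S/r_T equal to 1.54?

5.15 mol·L⁻¹

S_{S/T} = (k₁/k₂)·C_R^-0.5 ⇒ C_R = (S·k₂/k₁)^(-2).
= (1.54×0.267/0.933)^(-2) = (0.4407)^(-2) = 5.15 mol·L⁻¹.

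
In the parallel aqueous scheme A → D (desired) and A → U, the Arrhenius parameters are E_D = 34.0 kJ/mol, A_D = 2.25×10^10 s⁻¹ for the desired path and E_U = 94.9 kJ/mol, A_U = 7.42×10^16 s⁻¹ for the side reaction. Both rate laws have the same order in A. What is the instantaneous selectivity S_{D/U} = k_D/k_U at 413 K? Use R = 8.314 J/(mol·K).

15.3

k_D/k_U = (A_D/A_U)·exp[−(E_D−E_U)/(RT)] = (A_D/A_U)·exp[(E_U−E_D)/(RT)].
(E_U−E_D)/(RT) = (94.9−34.0)×10³/(8.314×413) = 60900/3434 = 17.74.
k_D/k_U = (2.25×10^10/7.42×10^16)·exp(17.74) = 3.032×10^-7 × 5.043×10^7 = 15.3.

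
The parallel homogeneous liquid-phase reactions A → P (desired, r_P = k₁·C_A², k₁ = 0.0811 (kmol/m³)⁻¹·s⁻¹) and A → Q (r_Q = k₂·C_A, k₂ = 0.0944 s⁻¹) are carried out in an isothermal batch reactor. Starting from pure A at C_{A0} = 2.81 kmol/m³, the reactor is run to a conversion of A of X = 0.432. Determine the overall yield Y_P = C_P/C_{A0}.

C_A = C_{A0}(1−X) = 1.596 kmol/m³.
Along a PFR/batch, dC_Q/dC_A = −r_Q/(r_P+r_Q) = −k₂/(k₂+k₁·C_A).
Integrating from C_{A0} to C_A: C_Q = (0.0944/0.0811)·ln[(0.0944+0.0811·2.81)/(0.0944+0.0811·1.60)] = 1.164·ln(0.3223/0.2238) = 0.4243 kmol/m³.
Then C_P = (C_{A0}−C_A) − C_Q = 1.214 − 0.4243 = 0.7896 kmol/m³.
Y_P = C_P/C_{A0} = 0.7896/2.81 = 0.281.

0.281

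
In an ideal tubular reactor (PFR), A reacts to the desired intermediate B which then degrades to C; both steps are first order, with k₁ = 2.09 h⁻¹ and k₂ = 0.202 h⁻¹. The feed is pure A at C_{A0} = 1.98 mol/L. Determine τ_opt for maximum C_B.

Setting dC_B/dτ = 0 gives τ_opt = ln(k₂/k₁)/(k₂−k₁).
= ln(0.202/2.09)/(0.202−2.09) = ln(0.09665)/-1.888 = -2.337/-1.888 = 1.24 h.

1.24 h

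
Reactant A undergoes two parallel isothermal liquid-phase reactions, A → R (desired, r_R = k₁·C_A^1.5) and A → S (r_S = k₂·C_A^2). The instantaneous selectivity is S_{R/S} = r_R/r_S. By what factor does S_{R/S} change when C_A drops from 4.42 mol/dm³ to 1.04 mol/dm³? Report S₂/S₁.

2.06

S_{R/S} = (k₁/k₂)·C_A^-0.5, so S₂/S₁ = (C_{A,2}/C_{A,1})^-0.5.
= (1.04/4.42)^(-0.5) = (0.2353)^(-0.5) = 2.06.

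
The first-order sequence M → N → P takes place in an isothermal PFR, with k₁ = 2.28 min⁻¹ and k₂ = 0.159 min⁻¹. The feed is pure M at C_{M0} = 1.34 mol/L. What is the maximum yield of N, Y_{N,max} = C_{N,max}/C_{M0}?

For a first-order series the maximum intermediate yield is C_{N,max}/C_{M0} = (k₁/k₂)^[k₂/(k₂−k₁)].
= (2.28/0.159)^(0.159/(0.159−2.28)) = (14.34)^(-0.07496) = 0.8190.

0.819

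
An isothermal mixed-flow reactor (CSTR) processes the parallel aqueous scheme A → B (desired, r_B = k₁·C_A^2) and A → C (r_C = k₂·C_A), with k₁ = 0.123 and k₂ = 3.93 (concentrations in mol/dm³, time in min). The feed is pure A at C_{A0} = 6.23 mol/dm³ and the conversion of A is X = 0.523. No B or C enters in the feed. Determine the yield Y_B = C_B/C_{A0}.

Exit C_A = C_{A0}(1−X) = 6.23×0.477 = 2.972 mol/dm³.
In a CSTR the entire volume is at exit conditions, so r_B = 0.123×2.972^2 = 1.086 and r_C = 3.93×2.972 = 11.68.
Fraction of consumed A going to B: r_B/(r_B+r_C) = 0.08509.
C_B = 0.08509·C_{A0}·X = 0.08509×6.23×0.523 = 0.277 mol/dm³; Y_B = C_B/C_{A0} = 0.0445.

0.0445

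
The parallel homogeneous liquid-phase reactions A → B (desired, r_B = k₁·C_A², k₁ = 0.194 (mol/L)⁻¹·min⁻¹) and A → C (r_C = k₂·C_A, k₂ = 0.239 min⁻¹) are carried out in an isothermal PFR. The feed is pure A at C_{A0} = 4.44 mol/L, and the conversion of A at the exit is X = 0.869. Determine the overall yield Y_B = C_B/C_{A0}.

C_A = C_{A0}(1−X) = 0.5816 mol/L.
Along a PFR/batch, dC_C/dC_A = −r_C/(r_B+r_C) = −k₂/(k₂+k₁·C_A).
Integrating from C_{A0} to C_A: C_C = (0.239/0.194)·ln[(0.239+0.194·4.44)/(0.239+0.194·0.582)] = 1.232·ln(1.100/0.3518) = 1.405 mol/L.
Then C_B = (C_{A0}−C_A) − C_C = 3.858 − 1.405 = 2.454 mol/L.
Y_B = C_B/C_{A0} = 2.454/4.44 = 0.553.

0.553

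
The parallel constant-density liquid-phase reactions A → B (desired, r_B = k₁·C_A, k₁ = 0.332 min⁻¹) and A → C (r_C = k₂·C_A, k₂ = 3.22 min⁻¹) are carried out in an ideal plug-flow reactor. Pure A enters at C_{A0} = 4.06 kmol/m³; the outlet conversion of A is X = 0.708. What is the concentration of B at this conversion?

0.269 kmol/m³

C_A = C_{A0}(1−X) = 1.186 kmol/m³.
Both paths are first order in A, so the instantaneous fraction to B is constant: dC_B/d(−C_A) = k₁/(k₁+k₂) = 0.09347.
C_B = 0.09347·(C_{A0}−C_A) = 0.09347×2.874 = 0.269 kmol/m³.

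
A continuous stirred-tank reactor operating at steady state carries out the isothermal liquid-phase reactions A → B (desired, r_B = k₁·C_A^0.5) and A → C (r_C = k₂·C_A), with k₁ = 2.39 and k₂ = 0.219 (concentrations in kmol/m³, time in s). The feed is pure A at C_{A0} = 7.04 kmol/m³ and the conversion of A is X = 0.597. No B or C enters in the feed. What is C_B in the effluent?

Exit C_A = C_{A0}(1−X) = 7.04×0.403 = 2.837 kmol/m³.
A CSTR operates uniformly at the exit composition, giving r_B = 4.026 and r_C = 0.6213 (each k·C_A^n at C_A = 2.837).
Fraction of consumed A going to B: r_B/(r_B+r_C) = 0.8663.
C_B = 0.8663·C_{A0}·X = 0.8663×7.04×0.597 = 3.64 kmol/m³.

3.64 kmol/m³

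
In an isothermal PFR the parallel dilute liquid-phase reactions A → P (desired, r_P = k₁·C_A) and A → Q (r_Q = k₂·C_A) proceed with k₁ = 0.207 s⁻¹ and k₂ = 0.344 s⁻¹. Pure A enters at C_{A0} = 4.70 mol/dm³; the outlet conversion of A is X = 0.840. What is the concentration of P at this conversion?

1.48 mol/dm³

C_A = C_{A0}(1−X) = 0.7520 mol/dm³.
Both paths are first order in A, so the instantaneous fraction to P is constant: dC_P/d(−C_A) = k₁/(k₁+k₂) = 0.3757.
C_P = 0.3757·(C_{A0}−C_A) = 0.3757×3.948 = 1.48 mol/dm³.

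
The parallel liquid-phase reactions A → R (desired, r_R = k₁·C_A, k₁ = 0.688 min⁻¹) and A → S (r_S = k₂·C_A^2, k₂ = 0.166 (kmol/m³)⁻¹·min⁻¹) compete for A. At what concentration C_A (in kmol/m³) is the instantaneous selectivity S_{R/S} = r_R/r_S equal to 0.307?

13.5 kmol/m³

S_{R/S} = (k₁/k₂)·C_A⁻¹ ⇒ C_A = (S·k₂/k₁)^(-1).
= (0.307×0.166/0.688)^(-1) = (0.07407)^(-1) = 13.5 kmol/m³.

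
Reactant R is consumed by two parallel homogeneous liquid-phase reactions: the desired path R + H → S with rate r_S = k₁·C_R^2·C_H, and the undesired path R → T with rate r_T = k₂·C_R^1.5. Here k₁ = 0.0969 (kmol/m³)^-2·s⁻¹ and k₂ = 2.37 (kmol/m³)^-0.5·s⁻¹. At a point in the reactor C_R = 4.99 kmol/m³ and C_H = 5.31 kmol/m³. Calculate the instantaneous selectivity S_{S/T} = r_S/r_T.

0.485

S_{S/T} = r_S/r_T = (k₁·C_R^2·C_H)/(k₂·C_R^1.5) = (k₁/k₂)·C_R^0.5·C_H.
= (0.0969×4.990^2×5.310) / (2.37×4.990^1.5) = 12.81/26.42 = 0.485.
Since the desired path is higher order in R, keeping C_R high (PFR or concentrated feed) favours S.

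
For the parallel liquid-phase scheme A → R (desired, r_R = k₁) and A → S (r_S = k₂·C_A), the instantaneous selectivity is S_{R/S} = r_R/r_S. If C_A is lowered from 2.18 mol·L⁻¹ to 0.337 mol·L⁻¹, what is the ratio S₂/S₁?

6.47

S_{R/S} = (k₁/k₂)·C_A⁻¹, so S₂/S₁ = (C_{A,2}/C_{A,1})⁻¹.
= 2.18/0.337 = 6.47.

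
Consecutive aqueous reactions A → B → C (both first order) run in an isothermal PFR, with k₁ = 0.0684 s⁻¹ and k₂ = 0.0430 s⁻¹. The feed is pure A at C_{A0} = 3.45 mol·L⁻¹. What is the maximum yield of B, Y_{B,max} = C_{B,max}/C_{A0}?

Evaluating C_B at τ_opt = ln(k₂/k₁)/(k₂−k₁) gives C_{B,max}/C_{A0} = (k₁/k₂)^[k₂/(k₂−k₁)].
= (0.0684/0.0430)^(0.0430/(0.0430−0.0684)) = (1.591)^(-1.693) = 0.4558.

0.456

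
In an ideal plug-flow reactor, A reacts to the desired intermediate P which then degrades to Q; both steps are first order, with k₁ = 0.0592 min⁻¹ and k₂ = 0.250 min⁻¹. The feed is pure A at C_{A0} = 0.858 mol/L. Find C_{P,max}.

Evaluating C_P at τ_opt = ln(k₂/k₁)/(k₂−k₁) gives C_{P,max}/C_{A0} = (k₁/k₂)^[k₂/(k₂−k₁)].
= (0.0592/0.250)^(0.250/(0.250−0.0592)) = (0.2368)^(1.310) = 0.1515.
C_{P,max} = 0.1515×0.858 = 0.130 mol/L.

0.130 mol/L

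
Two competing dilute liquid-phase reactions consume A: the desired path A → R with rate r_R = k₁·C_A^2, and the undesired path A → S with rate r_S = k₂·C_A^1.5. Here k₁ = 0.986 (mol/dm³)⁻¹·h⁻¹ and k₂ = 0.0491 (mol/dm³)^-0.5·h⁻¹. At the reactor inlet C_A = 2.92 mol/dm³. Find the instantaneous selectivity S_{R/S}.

34.3

S_{R/S} = r_R/r_S = (k₁·C_A^2)/(k₂·C_A^1.5) = (k₁/k₂)·C_A^0.5.
= (0.986×2.920^2) / (0.0491×2.920^1.5) = 8.407/0.2450 = 34.3.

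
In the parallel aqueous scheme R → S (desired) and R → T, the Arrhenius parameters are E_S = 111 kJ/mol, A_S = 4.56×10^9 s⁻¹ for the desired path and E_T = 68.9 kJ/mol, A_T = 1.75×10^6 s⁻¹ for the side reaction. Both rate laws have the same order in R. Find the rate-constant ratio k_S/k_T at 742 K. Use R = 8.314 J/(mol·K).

2.83

Since both paths have the same order in R, the concentration cancels and S_{S/T} = k_S/k_T = (A_S/A_T)·exp[(E_T−E_S)/(RT)].
(E_T−E_S)/(RT) = (68.9−111)×10³/(8.314×742) = -42100/6169 = -6.824.
k_S/k_T = (4.56×10^9/1.75×10^6)·exp(-6.824) = 2606 × 0.001087 = 2.83.
Since E_S > E_T, raising the temperature improves selectivity toward S.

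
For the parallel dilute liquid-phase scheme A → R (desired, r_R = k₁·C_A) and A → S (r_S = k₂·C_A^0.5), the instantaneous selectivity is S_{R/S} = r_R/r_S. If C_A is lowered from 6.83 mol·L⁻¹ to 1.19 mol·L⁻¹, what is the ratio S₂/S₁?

0.417

S_{R/S} = (k₁/k₂)·C_A^0.5, so S₂/S₁ = (C_{A,2}/C_{A,1})^0.5.
= (1.19/6.83)^0.5 = (0.1742)^0.5 = 0.417.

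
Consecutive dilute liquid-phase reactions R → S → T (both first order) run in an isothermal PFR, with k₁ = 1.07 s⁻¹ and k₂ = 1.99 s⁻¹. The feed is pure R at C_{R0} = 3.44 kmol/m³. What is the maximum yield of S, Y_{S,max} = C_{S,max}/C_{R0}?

At the optimum, C_{S,max}/C_{R0} = (k₁/k₂)^[k₂/(k₂−k₁)].
= (1.07/1.99)^(1.99/(1.99−1.07)) = (0.5377)^(2.163) = 0.2613.

0.261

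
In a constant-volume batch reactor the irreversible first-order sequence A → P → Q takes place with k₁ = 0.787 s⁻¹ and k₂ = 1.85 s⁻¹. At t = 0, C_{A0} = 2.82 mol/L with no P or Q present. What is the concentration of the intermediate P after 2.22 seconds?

0.329 mol/L

Solving the coupled first-order balances gives C_P(t) = [k₁/(k₂−k₁)]·C_{A0}·(e^(−k₁t) − e^(−k₂t)).
e^(−k₁t) = e^(−0.787×2.22) = e^(−1.747) = 0.1743; e^(−k₂t) = e^(−4.107) = 0.01646.
C_P = 0.787×2.82/(1.85−0.787) × (0.1743−0.01646) = 2.088×0.1578 = 0.3295 mol/L.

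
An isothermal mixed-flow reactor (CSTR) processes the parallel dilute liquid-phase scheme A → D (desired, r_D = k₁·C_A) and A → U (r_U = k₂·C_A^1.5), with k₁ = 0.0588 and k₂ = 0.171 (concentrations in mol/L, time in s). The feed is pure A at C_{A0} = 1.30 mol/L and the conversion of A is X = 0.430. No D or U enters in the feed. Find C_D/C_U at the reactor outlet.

Exit C_A = C_{A0}(1−X) = 1.30×0.570 = 0.7410 mol/L.
Rates in a CSTR are evaluated at the outlet concentration: r_D = 0.0588×0.7410 = 0.04357, r_U = 0.171×0.7410^1.5 = 0.1091.
Overall selectivity = C_D/C_U = r_Dτ/(r_Uτ) = r_D/r_U = 0.399.

0.399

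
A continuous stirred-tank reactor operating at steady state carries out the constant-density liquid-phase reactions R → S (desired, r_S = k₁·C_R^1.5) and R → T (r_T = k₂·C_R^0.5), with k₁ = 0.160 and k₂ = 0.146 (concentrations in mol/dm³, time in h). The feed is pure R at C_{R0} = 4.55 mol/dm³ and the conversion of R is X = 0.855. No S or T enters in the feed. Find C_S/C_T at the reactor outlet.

Exit C_R = C_{R0}(1−X) = 4.55×0.145 = 0.6598 mol/dm³.
A CSTR operates uniformly at the exit composition, giving r_S = 0.08574 and r_T = 0.1186 (each k·C_R^n at C_R = 0.6598).
Overall selectivity = C_S/C_T = r_Sτ/(r_Tτ) = r_S/r_T = 0.723.

0.723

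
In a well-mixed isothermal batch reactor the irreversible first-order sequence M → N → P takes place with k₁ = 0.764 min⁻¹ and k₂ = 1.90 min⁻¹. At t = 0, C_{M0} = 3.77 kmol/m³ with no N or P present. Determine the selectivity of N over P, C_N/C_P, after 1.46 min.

0.361

The intermediate concentration in a first-order A→B→C sequence is C_N = k₁C_{M0}(e^(−k₁t) − e^(−k₂t))/(k₂−k₁).
e^(−k₁t) = e^(−0.764×1.46) = e^(−1.115) = 0.3278; e^(−k₂t) = e^(−2.774) = 0.06241.
C_N = 0.764×3.77/(1.90−0.764) × (0.3278−0.06241) = 2.535×0.2654 = 0.6728 kmol/m³.
C_M = C_{M0}e^(−k₁t) = 1.236 kmol/m³, so C_P = C_{M0}−C_M−C_N = 1.861 kmol/m³; C_N/C_P = 0.361.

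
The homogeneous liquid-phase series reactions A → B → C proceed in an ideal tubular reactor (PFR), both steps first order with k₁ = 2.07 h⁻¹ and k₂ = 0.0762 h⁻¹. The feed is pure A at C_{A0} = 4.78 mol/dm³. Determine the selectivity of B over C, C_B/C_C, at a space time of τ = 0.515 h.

43.0

For first-order series with pure A initially, C_B(τ) = k₁C_{A0}/(k₂−k₁)·(e^(−k₁τ) − e^(−k₂τ)).
e^(−k₁τ) = e^(−2.07×0.515) = e^(−1.066) = 0.3444; e^(−k₂τ) = e^(−0.03924) = 0.9615.
C_B = 2.07×4.78/(0.0762−2.07) × (0.3444−0.9615) = (-4.963)×(-0.6172) = 3.063 mol/dm³.
C_A = C_{A0}e^(−k₁τ) = 1.646 mol/dm³, so C_C = C_{A0}−C_A−C_B = 0.07120 mol/dm³; C_B/C_C = 43.0.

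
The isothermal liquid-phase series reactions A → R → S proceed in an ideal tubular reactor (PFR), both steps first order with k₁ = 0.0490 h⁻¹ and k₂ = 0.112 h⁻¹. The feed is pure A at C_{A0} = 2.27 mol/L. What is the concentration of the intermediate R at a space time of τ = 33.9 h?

0.296 mol/L

Solving the coupled first-order balances gives C_R(τ) = [k₁/(k₂−k₁)]·C_{A0}·(e^(−k₁τ) − e^(−k₂τ)).
e^(−k₁τ) = e^(−0.0490×33.9) = e^(−1.661) = 0.1899; e^(−k₂τ) = e^(−3.797) = 0.02244.
C_R = 0.0490×2.27/(0.112−0.0490) × (0.1899−0.02244) = 1.766×0.1675 = 0.2957 mol/L.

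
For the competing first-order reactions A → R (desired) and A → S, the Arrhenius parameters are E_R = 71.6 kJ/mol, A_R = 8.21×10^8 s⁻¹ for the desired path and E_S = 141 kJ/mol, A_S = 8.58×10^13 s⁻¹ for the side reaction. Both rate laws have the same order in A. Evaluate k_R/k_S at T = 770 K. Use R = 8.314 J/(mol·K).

0.489

With equal orders, S_{R/S} = k_R/k_S = (A_R/A_S)·exp[(E_S−E_R)/(RT)].
(E_S−E_R)/(RT) = (141−71.6)×10³/(8.314×770) = 69400/6402 = 10.84.
k_R/k_S = (8.21×10^8/8.58×10^13)·exp(10.84) = 9.569×10^-6 × 51059 = 0.489.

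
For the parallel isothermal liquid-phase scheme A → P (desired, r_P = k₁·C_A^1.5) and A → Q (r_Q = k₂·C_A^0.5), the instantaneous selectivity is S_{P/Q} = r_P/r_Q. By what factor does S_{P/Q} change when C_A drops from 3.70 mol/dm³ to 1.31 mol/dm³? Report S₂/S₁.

0.354

S_{P/Q} = (k₁/k₂)·C_A, so S₂/S₁ = (C_{A,2}/C_{A,1}).
= 1.31/3.70 = 0.354.
Selectivity toward P falls as C_A falls — high-concentration operation is favoured.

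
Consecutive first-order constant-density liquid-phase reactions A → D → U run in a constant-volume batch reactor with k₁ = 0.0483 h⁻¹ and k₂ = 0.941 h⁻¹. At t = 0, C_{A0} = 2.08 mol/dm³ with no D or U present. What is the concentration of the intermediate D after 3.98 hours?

0.0902 mol/dm³

The intermediate concentration in a first-order A→B→C sequence is C_D = k₁C_{A0}(e^(−k₁t) − e^(−k₂t))/(k₂−k₁).
e^(−k₁t) = e^(−0.0483×3.98) = e^(−0.1922) = 0.8251; e^(−k₂t) = e^(−3.745) = 0.02363.
C_D = 0.0483×2.08/(0.941−0.0483) × (0.8251−0.02363) = 0.1125×0.8015 = 0.09020 mol/dm³.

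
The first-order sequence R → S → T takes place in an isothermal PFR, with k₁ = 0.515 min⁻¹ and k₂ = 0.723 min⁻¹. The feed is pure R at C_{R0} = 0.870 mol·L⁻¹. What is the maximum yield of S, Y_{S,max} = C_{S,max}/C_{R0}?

Evaluating C_S at τ_opt = ln(k₂/k₁)/(k₂−k₁) gives C_{S,max}/C_{R0} = (k₁/k₂)^[k₂/(k₂−k₁)].
= (0.515/0.723)^(0.723/(0.723−0.515)) = (0.7123)^(3.476) = 0.3075.

0.308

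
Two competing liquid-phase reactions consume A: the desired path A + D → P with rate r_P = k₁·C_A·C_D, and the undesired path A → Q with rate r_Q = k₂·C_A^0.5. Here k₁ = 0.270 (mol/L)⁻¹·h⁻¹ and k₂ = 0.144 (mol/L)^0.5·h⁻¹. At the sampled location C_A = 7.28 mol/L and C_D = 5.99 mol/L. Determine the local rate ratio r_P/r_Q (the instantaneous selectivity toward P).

30.3

S_{P/Q} = r_P/r_Q = (k₁·C_A·C_D)/(k₂·C_A^0.5) = (k₁/k₂)·C_A^0.5·C_D.
= (0.270×7.280×5.990) / (0.144×7.280^0.5) = 11.77/0.3885 = 30.3.
Since the desired path is higher order in A, keeping C_A high (PFR or concentrated feed) favours P.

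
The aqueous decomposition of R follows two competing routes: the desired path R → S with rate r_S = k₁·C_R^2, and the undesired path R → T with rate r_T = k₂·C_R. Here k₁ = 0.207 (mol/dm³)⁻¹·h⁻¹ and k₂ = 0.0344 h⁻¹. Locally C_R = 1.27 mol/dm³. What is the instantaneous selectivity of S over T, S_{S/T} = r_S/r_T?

7.64

S_{S/T} = r_S/r_T = (k₁·C_R^2)/(k₂·C_R) = (k₁/k₂)·C_R.
= (0.207×1.270^2) / (0.0344×1.270) = 0.3339/0.04369 = 7.64.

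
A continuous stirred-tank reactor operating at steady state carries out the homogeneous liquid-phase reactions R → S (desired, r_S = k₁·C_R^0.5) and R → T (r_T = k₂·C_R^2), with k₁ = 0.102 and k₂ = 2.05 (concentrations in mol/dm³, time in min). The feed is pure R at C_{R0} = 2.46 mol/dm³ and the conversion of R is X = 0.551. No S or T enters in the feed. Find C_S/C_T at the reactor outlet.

Exit C_R = C_{R0}(1−X) = 2.46×0.449 = 1.105 mol/dm³.
Rates in a CSTR are evaluated at the outlet concentration: r_S = 0.102×1.105^0.5 = 0.1072, r_T = 2.05×1.105^2 = 2.501.
Overall selectivity = C_S/C_T = r_Sτ/(r_Tτ) = r_S/r_T = 0.0429.

0.0429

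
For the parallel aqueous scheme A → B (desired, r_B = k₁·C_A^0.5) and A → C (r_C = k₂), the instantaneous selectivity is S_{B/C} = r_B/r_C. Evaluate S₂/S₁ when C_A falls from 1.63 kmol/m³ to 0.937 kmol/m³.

S_{B/C} = (k₁/k₂)·C_A^0.5, so S₂/S₁ = (C_{A,2}/C_{A,1})^0.5.
= (0.937/1.63)^0.5 = (0.5748)^0.5 = 0.758.

0.758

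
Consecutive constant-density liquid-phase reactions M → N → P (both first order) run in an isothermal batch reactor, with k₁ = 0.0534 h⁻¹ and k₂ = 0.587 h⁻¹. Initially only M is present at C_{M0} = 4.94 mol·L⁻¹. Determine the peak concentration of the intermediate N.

Evaluating C_N at t_opt = ln(k₂/k₁)/(k₂−k₁) gives C_{N,max}/C_{M0} = (k₁/k₂)^[k₂/(k₂−k₁)].
= (0.0534/0.587)^(0.587/(0.587−0.0534)) = (0.09097)^(1.100) = 0.07157.
C_{N,max} = 0.07157×4.94 = 0.354 mol·L⁻¹.

0.354 mol·L⁻¹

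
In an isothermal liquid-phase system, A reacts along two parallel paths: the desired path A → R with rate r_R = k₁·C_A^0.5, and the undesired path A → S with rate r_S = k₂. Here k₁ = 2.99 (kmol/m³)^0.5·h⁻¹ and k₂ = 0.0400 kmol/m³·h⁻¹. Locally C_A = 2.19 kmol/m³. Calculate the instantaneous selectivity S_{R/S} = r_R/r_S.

S_{R/S} = r_R/r_S = (k₁·C_A^0.5)/(k₂) = (k₁/k₂)·C_A^0.5.
= (2.99×2.190^0.5) / (0.0400) = 4.425/0.04000 = 111.

111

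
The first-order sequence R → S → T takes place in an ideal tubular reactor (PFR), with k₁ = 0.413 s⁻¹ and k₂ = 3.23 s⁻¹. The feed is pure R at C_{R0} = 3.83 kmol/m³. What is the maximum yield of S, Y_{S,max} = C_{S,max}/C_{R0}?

At the optimum, C_{S,max}/C_{R0} = (k₁/k₂)^[k₂/(k₂−k₁)].
= (0.413/3.23)^(3.23/(3.23−0.413)) = (0.1279)^(1.147) = 0.09458.

0.0946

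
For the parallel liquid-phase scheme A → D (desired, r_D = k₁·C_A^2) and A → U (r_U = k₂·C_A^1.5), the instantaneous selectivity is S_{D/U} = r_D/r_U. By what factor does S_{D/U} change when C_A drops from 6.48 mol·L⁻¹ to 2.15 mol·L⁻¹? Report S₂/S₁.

S_{D/U} = (k₁/k₂)·C_A^0.5, so S₂/S₁ = (C_{A,2}/C_{A,1})^0.5.
= (2.15/6.48)^0.5 = (0.3318)^0.5 = 0.576.

0.576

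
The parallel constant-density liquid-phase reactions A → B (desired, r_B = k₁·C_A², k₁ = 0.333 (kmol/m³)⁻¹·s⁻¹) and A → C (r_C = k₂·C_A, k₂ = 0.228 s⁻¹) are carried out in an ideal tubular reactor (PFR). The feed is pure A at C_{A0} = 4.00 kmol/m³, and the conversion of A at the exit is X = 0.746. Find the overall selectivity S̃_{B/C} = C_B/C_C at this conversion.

3.30

C_A = C_{A0}(1−X) = 1.016 kmol/m³.
Along a PFR/batch, dC_C/dC_A = −r_C/(r_B+r_C) = −k₂/(k₂+k₁·C_A).
Integrating from C_{A0} to C_A: C_C = (0.228/0.333)·ln[(0.228+0.333·4.00)/(0.228+0.333·1.02)] = 0.6847·ln(1.560/0.5663) = 0.6938 kmol/m³.
Then C_B = (C_{A0}−C_A) − C_C = 2.984 − 0.6938 = 2.290 kmol/m³.
S̃_{B/C} = C_B/C_C = 2.290/0.6938 = 3.30.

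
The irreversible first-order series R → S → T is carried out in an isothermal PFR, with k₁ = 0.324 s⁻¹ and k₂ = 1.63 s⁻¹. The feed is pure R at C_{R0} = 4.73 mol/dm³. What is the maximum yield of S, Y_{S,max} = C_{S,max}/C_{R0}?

0.133

For a first-order series the maximum intermediate yield is C_{S,max}/C_{R0} = (k₁/k₂)^[k₂/(k₂−k₁)].
= (0.324/1.63)^(1.63/(1.63−0.324)) = (0.1988)^(1.248) = 0.1331.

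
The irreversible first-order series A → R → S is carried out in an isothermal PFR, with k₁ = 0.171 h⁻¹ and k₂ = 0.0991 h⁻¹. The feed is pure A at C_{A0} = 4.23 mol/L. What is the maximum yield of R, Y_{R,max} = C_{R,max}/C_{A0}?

0.471

Evaluating C_R at τ_opt = ln(k₂/k₁)/(k₂−k₁) gives C_{R,max}/C_{A0} = (k₁/k₂)^[k₂/(k₂−k₁)].
= (0.171/0.0991)^(0.0991/(0.0991−0.171)) = (1.726)^(-1.378) = 0.4715.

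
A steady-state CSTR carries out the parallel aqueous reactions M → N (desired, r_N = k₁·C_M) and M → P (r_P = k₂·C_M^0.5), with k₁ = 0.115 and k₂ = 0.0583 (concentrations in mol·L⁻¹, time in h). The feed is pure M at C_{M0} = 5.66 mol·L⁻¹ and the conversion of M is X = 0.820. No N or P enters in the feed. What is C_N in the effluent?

3.09 mol·L⁻¹

Exit C_M = C_{M0}(1−X) = 5.66×0.180 = 1.019 mol·L⁻¹.
A CSTR operates uniformly at the exit composition, giving r_N = 0.1172 and r_P = 0.05885 (each k·C_M^n at C_M = 1.019).
Fraction of consumed M going to N: r_N/(r_N+r_P) = 0.6657.
C_N = 0.6657·C_{M0}·X = 0.6657×5.66×0.820 = 3.09 mol·L⁻¹.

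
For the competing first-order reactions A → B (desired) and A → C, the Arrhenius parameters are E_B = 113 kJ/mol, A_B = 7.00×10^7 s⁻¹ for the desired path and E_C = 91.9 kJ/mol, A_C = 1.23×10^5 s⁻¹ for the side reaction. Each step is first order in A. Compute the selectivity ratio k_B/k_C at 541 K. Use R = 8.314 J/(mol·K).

5.22

With equal orders, S_{B/C} = k_B/k_C = (A_B/A_C)·exp[(E_C−E_B)/(RT)].
(E_C−E_B)/(RT) = (91.9−113)×10³/(8.314×541) = -21100/4498 = -4.691.
k_B/k_C = (7.00×10^7/1.23×10^5)·exp(-4.691) = 569.1 × 0.009177 = 5.22.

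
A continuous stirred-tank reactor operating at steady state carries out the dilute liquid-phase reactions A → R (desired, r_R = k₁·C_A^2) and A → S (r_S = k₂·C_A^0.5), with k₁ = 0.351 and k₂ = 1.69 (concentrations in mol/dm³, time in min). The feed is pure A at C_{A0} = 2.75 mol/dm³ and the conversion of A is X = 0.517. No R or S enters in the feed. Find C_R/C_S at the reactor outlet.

0.318

Exit C_A = C_{A0}(1−X) = 2.75×0.483 = 1.328 mol/dm³.
A CSTR operates uniformly at the exit composition, giving r_R = 0.6193 and r_S = 1.948 (each k·C_A^n at C_A = 1.328).
Overall selectivity = C_R/C_S = r_Rτ/(r_Sτ) = r_R/r_S = 0.318.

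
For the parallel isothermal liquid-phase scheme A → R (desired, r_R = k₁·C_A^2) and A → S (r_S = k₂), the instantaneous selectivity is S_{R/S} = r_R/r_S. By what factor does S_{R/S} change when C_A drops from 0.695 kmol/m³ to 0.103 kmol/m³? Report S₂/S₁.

S_{R/S} = (k₁/k₂)·C_A^2, so S₂/S₁ = (C_{A,2}/C_{A,1})^2.
= (0.103/0.695)^2 = (0.1482)^2 = 0.0220.

0.0220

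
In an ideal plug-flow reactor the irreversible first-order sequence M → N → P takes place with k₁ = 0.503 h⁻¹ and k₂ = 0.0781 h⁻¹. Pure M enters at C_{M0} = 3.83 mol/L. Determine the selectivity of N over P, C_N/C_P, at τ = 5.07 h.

3.24

The intermediate concentration in a first-order A→B→C sequence is C_N = k₁C_{M0}(e^(−k₁τ) − e^(−k₂τ))/(k₂−k₁).
e^(−k₁τ) = e^(−0.503×5.07) = e^(−2.550) = 0.07807; e^(−k₂τ) = e^(−0.3960) = 0.6730.
C_N = 0.503×3.83/(0.0781−0.503) × (0.07807−0.6730) = (-4.534)×(-0.5950) = 2.698 mol/L.
C_M = C_{M0}e^(−k₁τ) = 0.2990 mol/L, so C_P = C_{M0}−C_M−C_N = 0.8335 mol/L; C_N/C_P = 3.24.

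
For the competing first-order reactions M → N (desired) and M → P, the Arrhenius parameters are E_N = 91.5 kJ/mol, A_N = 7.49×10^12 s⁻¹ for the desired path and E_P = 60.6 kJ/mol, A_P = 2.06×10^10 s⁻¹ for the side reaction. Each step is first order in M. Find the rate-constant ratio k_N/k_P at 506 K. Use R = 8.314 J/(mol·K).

With equal orders, S_{N/P} = k_N/k_P = (A_N/A_P)·exp[(E_P−E_N)/(RT)].
(E_P−E_N)/(RT) = (60.6−91.5)×10³/(8.314×506) = -30900/4207 = -7.345.
k_N/k_P = (7.49×10^12/2.06×10^10)·exp(-7.345) = 363.6 × 6.457×10^-4 = 0.235.
Since E_N > E_P, raising the temperature improves selectivity toward N.

0.235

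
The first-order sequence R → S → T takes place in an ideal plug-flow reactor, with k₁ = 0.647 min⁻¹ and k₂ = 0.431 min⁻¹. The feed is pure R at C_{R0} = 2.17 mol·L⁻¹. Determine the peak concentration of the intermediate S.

For a first-order series the maximum intermediate yield is C_{S,max}/C_{R0} = (k₁/k₂)^[k₂/(k₂−k₁)].
= (0.647/0.431)^(0.431/(0.431−0.647)) = (1.501)^(-1.995) = 0.4446.
C_{S,max} = 0.4446×2.17 = 0.965 mol·L⁻¹.

0.965 mol·L⁻¹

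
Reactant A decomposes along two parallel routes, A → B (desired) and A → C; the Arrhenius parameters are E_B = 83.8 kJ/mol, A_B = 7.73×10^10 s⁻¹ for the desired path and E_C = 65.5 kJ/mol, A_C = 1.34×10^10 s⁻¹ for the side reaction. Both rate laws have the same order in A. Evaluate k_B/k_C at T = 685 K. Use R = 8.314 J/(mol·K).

0.232

Since both paths have the same order in A, the concentration cancels and S_{B/C} = k_B/k_C = (A_B/A_C)·exp[(E_C−E_B)/(RT)].
(E_C−E_B)/(RT) = (65.5−83.8)×10³/(8.314×685) = -18300/5695 = -3.213.
k_B/k_C = (7.73×10^10/1.34×10^10)·exp(-3.213) = 5.769 × 0.04022 = 0.232.
Since E_B > E_C, raising the temperature improves selectivity toward B.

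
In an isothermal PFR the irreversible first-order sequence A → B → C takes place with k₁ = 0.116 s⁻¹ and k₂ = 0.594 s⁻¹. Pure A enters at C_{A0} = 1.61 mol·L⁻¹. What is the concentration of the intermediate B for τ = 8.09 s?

The intermediate concentration in a first-order A→B→C sequence is C_B = k₁C_{A0}(e^(−k₁τ) − e^(−k₂τ))/(k₂−k₁).
e^(−k₁τ) = e^(−0.116×8.09) = e^(−0.9384) = 0.3912; e^(−k₂τ) = e^(−4.805) = 0.008185.
C_B = 0.116×1.61/(0.594−0.116) × (0.3912−0.008185) = 0.3907×0.3831 = 0.1497 mol·L⁻¹.

0.150 mol·L⁻¹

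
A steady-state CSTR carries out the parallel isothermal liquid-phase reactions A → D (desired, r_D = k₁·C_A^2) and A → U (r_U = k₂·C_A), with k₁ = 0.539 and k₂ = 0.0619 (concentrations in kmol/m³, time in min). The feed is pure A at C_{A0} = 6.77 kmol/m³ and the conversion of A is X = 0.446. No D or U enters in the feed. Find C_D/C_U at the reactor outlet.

Exit C_A = C_{A0}(1−X) = 6.77×0.554 = 3.751 kmol/m³.
A CSTR operates uniformly at the exit composition, giving r_D = 7.582 and r_U = 0.2322 (each k·C_A^n at C_A = 3.751).
Overall selectivity = C_D/C_U = r_Dτ/(r_Uτ) = r_D/r_U = 32.7.

32.7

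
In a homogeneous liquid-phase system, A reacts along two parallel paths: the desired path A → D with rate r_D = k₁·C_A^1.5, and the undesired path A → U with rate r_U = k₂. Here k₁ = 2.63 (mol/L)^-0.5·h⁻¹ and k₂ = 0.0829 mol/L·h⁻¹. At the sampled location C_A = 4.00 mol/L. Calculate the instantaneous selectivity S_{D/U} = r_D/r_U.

S_{D/U} = r_D/r_U = (k₁·C_A^1.5)/(k₂) = (k₁/k₂)·C_A^1.5.
= (2.63×4.000^1.5) / (0.0829) = 21.04/0.08290 = 254.
Since the desired path is higher order in A, keeping C_A high (PFR or concentrated feed) favours D.

254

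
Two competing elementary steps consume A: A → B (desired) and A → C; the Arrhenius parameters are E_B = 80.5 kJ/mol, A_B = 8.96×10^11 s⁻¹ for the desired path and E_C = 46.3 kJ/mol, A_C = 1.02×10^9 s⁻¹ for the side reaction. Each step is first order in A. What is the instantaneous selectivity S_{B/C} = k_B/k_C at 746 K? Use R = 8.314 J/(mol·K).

Since both paths have the same order in A, the concentration cancels and S_{B/C} = k_B/k_C = (A_B/A_C)·exp[(E_C−E_B)/(RT)].
(E_C−E_B)/(RT) = (46.3−80.5)×10³/(8.314×746) = -34200/6202 = -5.514.
k_B/k_C = (8.96×10^11/1.02×10^9)·exp(-5.514) = 878.4 × 0.004029 = 3.54.

3.54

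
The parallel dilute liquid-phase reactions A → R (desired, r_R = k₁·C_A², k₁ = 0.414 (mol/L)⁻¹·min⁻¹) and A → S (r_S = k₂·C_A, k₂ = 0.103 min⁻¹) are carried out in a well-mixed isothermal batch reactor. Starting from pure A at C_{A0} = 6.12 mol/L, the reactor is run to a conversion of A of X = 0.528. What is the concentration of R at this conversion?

C_A = C_{A0}(1−X) = 2.889 mol/L.
Along a PFR/batch, dC_S/dC_A = −r_S/(r_R+r_S) = −k₂/(k₂+k₁·C_A).
Integrating from C_{A0} to C_A: C_S = (0.103/0.414)·ln[(0.103+0.414·6.12)/(0.103+0.414·2.89)] = 0.2488·ln(2.637/1.299) = 0.1761 mol/L.
Then C_R = (C_{A0}−C_A) − C_S = 3.231 − 0.1761 = 3.055 mol/L.

3.06 mol/L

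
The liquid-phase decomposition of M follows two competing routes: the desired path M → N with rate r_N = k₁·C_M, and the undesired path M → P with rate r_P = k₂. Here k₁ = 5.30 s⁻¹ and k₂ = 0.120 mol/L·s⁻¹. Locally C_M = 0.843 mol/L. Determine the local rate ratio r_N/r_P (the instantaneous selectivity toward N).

S_{N/P} = r_N/r_P = (k₁·C_M)/(k₂) = (k₁/k₂)·C_M.
= (5.30×0.8430) / (0.120) = 4.468/0.1200 = 37.2.

37.2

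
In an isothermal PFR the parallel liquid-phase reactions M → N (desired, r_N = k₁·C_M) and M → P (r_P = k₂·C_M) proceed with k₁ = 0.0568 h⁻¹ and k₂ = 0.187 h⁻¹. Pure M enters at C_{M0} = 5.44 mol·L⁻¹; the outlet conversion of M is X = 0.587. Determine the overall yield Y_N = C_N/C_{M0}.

C_M = C_{M0}(1−X) = 2.247 mol·L⁻¹.
Both paths are first order in M, so the instantaneous fraction to N is constant: dC_N/d(−C_M) = k₁/(k₁+k₂) = 0.2330.
C_N = 0.2330·(C_{M0}−C_M) = 0.2330×3.193 = 0.744 mol·L⁻¹.
Y_N = C_N/C_{M0} = 0.7440/5.44 = 0.137.

0.137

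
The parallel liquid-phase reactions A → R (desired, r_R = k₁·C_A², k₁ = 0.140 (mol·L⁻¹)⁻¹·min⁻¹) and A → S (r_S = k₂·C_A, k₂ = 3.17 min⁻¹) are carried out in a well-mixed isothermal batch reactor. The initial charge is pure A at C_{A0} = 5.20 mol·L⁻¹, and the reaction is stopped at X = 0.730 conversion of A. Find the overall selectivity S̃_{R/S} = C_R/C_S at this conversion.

0.144

C_A = C_{A0}(1−X) = 1.404 mol·L⁻¹.
Along a PFR/batch, dC_S/dC_A = −r_S/(r_R+r_S) = −k₂/(k₂+k₁·C_A).
Integrating from C_{A0} to C_A: C_S = (3.17/0.140)·ln[(3.17+0.140·5.20)/(3.17+0.140·1.40)] = 22.64·ln(3.898/3.367) = 3.319 mol·L⁻¹.
Then C_R = (C_{A0}−C_A) − C_S = 3.796 − 3.319 = 0.4772 mol·L⁻¹.
S̃_{R/S} = C_R/C_S = 0.4772/3.319 = 0.144.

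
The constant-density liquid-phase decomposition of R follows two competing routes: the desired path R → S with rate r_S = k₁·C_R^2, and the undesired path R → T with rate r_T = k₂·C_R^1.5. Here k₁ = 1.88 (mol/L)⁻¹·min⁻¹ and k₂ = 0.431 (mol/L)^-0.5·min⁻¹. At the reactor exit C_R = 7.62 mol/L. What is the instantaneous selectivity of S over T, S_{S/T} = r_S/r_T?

12.0

S_{S/T} = r_S/r_T = (k₁·C_R^2)/(k₂·C_R^1.5) = (k₁/k₂)·C_R^0.5.
= (1.88×7.620^2) / (0.431×7.620^1.5) = 109.2/9.066 = 12.0.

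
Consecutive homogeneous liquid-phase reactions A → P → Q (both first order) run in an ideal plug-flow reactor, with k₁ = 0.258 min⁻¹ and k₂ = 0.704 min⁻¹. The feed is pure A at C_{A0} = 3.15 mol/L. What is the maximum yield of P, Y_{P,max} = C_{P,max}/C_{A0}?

0.205

For a first-order series the maximum intermediate yield is C_{P,max}/C_{A0} = (k₁/k₂)^[k₂/(k₂−k₁)].
= (0.258/0.704)^(0.704/(0.704−0.258)) = (0.3665)^(1.578) = 0.2050.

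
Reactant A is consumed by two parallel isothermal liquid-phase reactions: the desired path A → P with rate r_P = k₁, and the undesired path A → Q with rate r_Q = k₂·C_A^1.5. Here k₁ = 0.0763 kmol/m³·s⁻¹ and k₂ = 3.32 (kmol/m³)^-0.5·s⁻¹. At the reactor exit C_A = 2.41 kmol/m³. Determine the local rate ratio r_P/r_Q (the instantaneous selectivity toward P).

S_{P/Q} = r_P/r_Q = (k₁)/(k₂·C_A^1.5) = (k₁/k₂)·C_A^-1.5.
= (0.0763) / (3.32×2.410^1.5) = 0.07630/12.42 = 0.00614.
The undesired path is higher order in A, so low C_A (CSTR or dilute feed) favours P.

0.00614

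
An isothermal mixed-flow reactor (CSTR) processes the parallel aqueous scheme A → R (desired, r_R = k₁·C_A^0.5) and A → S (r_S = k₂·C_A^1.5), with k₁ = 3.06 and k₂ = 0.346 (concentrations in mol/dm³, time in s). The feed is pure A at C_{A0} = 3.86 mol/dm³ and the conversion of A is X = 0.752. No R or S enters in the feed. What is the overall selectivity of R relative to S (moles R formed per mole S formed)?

Exit C_A = C_{A0}(1−X) = 3.86×0.248 = 0.9573 mol/dm³.
Rates in a CSTR are evaluated at the outlet concentration: r_R = 3.06×0.9573^0.5 = 2.994, r_S = 0.346×0.9573^1.5 = 0.3241.
Overall selectivity = C_R/C_S = r_Rτ/(r_Sτ) = r_R/r_S = 9.24.

9.24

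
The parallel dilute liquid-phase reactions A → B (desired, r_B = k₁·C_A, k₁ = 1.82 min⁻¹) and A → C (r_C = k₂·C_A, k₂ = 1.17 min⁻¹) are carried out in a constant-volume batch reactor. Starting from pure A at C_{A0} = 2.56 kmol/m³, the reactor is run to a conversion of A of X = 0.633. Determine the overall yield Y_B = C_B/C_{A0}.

C_A = C_{A0}(1−X) = 0.9395 kmol/m³.
Both paths are first order in A, so the instantaneous fraction to B is constant: dC_B/d(−C_A) = k₁/(k₁+k₂) = 0.6087.
C_B = 0.6087·(C_{A0}−C_A) = 0.6087×1.620 = 0.986 kmol/m³.
Y_B = C_B/C_{A0} = 0.9864/2.56 = 0.385.

0.385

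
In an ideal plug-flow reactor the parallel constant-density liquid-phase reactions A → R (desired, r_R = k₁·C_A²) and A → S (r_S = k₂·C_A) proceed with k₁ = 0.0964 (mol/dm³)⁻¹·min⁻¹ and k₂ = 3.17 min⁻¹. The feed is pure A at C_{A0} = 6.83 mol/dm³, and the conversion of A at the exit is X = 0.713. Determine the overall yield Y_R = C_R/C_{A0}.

0.0832

C_A = C_{A0}(1−X) = 1.960 mol/dm³.
Along a PFR/batch, dC_S/dC_A = −r_S/(r_R+r_S) = −k₂/(k₂+k₁·C_A).
Integrating from C_{A0} to C_A: C_S = (3.17/0.0964)·ln[(3.17+0.0964·6.83)/(3.17+0.0964·1.96)] = 32.88·ln(3.828/3.359) = 4.302 mol/dm³.
Then C_R = (C_{A0}−C_A) − C_S = 4.870 − 4.302 = 0.5680 mol/dm³.
Y_R = C_R/C_{A0} = 0.5680/6.83 = 0.0832.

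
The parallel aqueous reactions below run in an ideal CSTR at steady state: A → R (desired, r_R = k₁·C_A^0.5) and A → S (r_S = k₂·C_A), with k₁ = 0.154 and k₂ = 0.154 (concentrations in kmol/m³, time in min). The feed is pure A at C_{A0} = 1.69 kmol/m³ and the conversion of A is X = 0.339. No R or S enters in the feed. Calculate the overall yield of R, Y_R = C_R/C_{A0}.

0.165

Exit C_A = C_{A0}(1−X) = 1.69×0.661 = 1.117 kmol/m³.
Rates in a CSTR are evaluated at the outlet concentration: r_R = 0.154×1.117^0.5 = 0.1628, r_S = 0.154×1.117 = 0.1720.
Fraction of consumed A going to R: r_R/(r_R+r_S) = 0.4862.
C_R = 0.4862·C_{A0}·X = 0.4862×1.69×0.339 = 0.279 kmol/m³; Y_R = C_R/C_{A0} = 0.165.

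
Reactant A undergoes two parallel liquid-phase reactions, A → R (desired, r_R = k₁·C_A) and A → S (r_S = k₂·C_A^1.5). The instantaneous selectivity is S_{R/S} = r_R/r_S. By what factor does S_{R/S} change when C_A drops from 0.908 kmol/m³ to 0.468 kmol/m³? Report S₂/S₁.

S_{R/S} = (k₁/k₂)·C_A^-0.5, so S₂/S₁ = (C_{A,2}/C_{A,1})^-0.5.
= (0.468/0.908)^(-0.5) = (0.5154)^(-0.5) = 1.39.
Selectivity toward R rises as C_A falls — low-concentration operation is favoured.

1.39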